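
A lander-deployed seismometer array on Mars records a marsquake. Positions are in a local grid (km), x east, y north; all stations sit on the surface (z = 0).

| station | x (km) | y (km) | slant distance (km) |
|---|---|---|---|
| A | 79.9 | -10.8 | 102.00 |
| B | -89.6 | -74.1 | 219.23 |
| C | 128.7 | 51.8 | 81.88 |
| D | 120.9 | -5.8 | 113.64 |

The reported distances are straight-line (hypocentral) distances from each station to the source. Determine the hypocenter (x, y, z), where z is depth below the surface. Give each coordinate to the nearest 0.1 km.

x ≈ 58.3 km, y ≈ 85.9 km, depth ≈ 24.2 km

Each station gives a sphere (x−x_i)² + (y−y_i)² + z² = d_i² (stations at z=0).
Subtracting the A sphere from B and C: z² cancels, leaving linear equations in x and y:
-339.0 x − 126.6 y = -30639.47
97.6 x + 125.2 y = 16445.95
Solving: x ≈ 58.298, y ≈ 85.911 km (keep extra digits for the depth step; rounded: 58.3, 85.9).
Then from the A sphere: z² = 102.00² − (x − 79.9)² − (y + 10.8)² with x = 58.298, y = 85.911, so z ≈ 24.173 ≈ 24.2 km.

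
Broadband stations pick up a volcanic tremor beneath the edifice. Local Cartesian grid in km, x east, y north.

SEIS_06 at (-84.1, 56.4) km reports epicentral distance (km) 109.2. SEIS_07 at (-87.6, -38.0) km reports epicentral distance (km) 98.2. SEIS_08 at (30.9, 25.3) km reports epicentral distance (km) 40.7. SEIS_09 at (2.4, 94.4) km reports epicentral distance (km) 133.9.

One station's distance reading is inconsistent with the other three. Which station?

Solve using three stations at a time. Using SEIS_06, SEIS_07, SEIS_08 (subtract circle equations pairwise → linear system) gives (x, y) ≈ (5.3, -6.3).
Distances from that point to each station vs reported:
  SEIS_06: calculated 109.2 vs reported 109.2 → residual 0.0 km
  SEIS_07: calculated 98.2 vs reported 98.2 → residual 0.0 km
  SEIS_08: calculated 40.6 vs reported 40.7 → residual 0.1 km
  SEIS_09: calculated 100.7 vs reported 133.9 → residual 33.2 km
SEIS_06, SEIS_07, SEIS_08 are mutually consistent (residuals ≈ 0); SEIS_09 is off by 33.2 km.

SEIS_09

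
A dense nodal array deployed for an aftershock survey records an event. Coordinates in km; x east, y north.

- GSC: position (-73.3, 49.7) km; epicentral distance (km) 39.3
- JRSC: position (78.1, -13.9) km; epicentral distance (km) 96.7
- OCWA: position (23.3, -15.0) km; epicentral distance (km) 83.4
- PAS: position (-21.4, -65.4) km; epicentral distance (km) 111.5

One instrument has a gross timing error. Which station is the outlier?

Solve using three stations at a time. Using GSC, OCWA, PAS (subtract circle equations pairwise → linear system) gives (x, y) ≈ (-34.3, 45.4).
Distances from that point to each station vs reported:
  GSC: calculated 39.3 vs reported 39.3 → residual 0.0 km
  JRSC: calculated 127.0 vs reported 96.7 → residual 30.3 km
  OCWA: calculated 83.4 vs reported 83.4 → residual 0.0 km
  PAS: calculated 111.5 vs reported 111.5 → residual 0.0 km
GSC, OCWA, PAS are mutually consistent (residuals ≈ 0); JRSC is off by 30.3 km.

JRSC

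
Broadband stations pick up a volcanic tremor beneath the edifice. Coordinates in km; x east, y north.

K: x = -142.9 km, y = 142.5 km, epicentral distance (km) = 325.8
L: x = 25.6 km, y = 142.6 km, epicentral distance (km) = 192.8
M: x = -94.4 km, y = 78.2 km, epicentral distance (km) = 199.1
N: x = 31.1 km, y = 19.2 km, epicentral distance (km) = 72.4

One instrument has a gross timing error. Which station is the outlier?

Solve using three stations at a time. Using L, M, N (subtract circle equations pairwise → linear system) gives (x, y) ≈ (60.4, -47.0).
Distances from that point to each station vs reported:
  K: calculated 277.9 vs reported 325.8 → residual 47.9 km
  L: calculated 192.8 vs reported 192.8 → residual 0.0 km
  M: calculated 199.1 vs reported 199.1 → residual 0.0 km
  N: calculated 72.4 vs reported 72.4 → residual 0.0 km
L, M, N are mutually consistent (residuals ≈ 0); K is off by 47.9 km.

K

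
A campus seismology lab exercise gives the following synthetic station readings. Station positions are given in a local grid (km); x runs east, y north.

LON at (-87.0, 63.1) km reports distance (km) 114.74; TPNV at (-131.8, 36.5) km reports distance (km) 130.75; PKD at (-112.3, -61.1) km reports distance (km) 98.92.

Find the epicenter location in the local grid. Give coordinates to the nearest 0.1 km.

Circle about each station: (x + 87.0)² + (y − 63.1)² = 114.74²; (x + 131.8)² + (y − 36.5)² = 130.75²; (x + 112.3)² + (y + 61.1)² = 98.92².
Subtracting the LON equation from the TPNV and PKD equations removes the quadratic terms:
-89.6 x − 53.2 y = 3222.59
-50.6 x − 248.4 y = 8173.99
Solving the 2×2 system: x ≈ -18.7, y ≈ -29.1 km.

x ≈ -18.7 km, y ≈ -29.1 km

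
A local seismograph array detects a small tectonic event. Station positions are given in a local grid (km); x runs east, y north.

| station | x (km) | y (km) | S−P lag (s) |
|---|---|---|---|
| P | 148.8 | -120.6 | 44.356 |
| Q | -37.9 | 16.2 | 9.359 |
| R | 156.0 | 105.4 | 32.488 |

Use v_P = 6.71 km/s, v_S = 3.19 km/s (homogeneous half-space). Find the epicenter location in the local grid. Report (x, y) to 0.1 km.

Distance from S−P lag: d = Δt · v_P v_S / (v_P − v_S) = Δt · (6.71·3.19)/(6.71−3.19) ≈ 6.0809·Δt.
So d_P = 269.73, d_Q = 56.91, d_R = 197.56 km.
Circle about each station: (x − 148.8)² + (y + 120.6)² = 269.73²; (x + 37.9)² + (y − 16.2)² = 56.91²; (x − 156.0)² + (y − 105.4)² = 197.56².
Subtracting the P equation from the Q and R equations removes the quadratic terms:
-373.4 x + 273.6 y = 34528.57
14.4 x + 452.0 y = 32483.68
Solving the 2×2 system: x ≈ -38.9, y ≈ 73.1 km.

(-38.9, 73.1)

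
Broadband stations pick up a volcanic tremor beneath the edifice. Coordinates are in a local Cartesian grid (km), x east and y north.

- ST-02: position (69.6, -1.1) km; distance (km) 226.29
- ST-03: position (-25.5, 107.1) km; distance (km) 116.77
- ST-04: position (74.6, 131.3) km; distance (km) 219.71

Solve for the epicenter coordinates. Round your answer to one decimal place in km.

-140.0 km east, 84.2 km north

Circle about each station: (x − 69.6)² + (y + 1.1)² = 226.29²; (x + 25.5)² + (y − 107.1)² = 116.77²; (x − 74.6)² + (y − 131.3)² = 219.71².
Subtracting the ST-02 equation from the ST-03 and ST-04 equations removes the quadratic terms:
-190.2 x + 216.4 y = 44847.22
10.0 x + 264.8 y = 20894.16
Solving the 2×2 system: x ≈ -140.0, y ≈ 84.2 km.
Check against ST-02 (with the unrounded x, y): √((x − 69.6)²+(y + 1.1)²) = 226.29 ≈ 226.29 km. ✓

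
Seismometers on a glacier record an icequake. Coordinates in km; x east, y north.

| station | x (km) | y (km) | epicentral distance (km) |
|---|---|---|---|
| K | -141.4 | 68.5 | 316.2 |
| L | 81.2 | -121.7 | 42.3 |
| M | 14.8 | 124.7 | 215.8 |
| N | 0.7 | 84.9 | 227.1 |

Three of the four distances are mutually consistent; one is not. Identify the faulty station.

Solve using three stations at a time. Using K, L, N (subtract circle equations pairwise → linear system) gives (x, y) ≈ (121.3, -107.6).
Distances from that point to each station vs reported:
  K: calculated 316.2 vs reported 316.2 → residual 0.0 km
  L: calculated 42.5 vs reported 42.3 → residual 0.2 km
  M: calculated 255.5 vs reported 215.8 → residual 39.7 km
  N: calculated 227.1 vs reported 227.1 → residual 0.0 km
K, L, N are mutually consistent (residuals ≈ 0); M is off by 39.7 km.

M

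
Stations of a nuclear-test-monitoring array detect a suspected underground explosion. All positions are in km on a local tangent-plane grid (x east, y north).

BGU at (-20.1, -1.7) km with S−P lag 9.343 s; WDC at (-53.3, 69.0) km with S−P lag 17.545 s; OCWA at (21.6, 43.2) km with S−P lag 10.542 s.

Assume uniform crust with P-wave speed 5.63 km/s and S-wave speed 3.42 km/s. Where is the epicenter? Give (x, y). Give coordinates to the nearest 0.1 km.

x ≈ 49.2 km, y ≈ -44.4 km

Distance from S−P lag: d = Δt · v_P v_S / (v_P − v_S) = Δt · (5.63·3.42)/(5.63−3.42) ≈ 8.7125·Δt.
So d_BGU = 81.40, d_WDC = 152.86, d_OCWA = 91.85 km.
Circle about each station: (x + 20.1)² + (y + 1.7)² = 81.40²; (x + 53.3)² + (y − 69.0)² = 152.86²; (x − 21.6)² + (y − 43.2)² = 91.85².
Subtracting the BGU equation from the WDC and OCWA equations removes the quadratic terms:
-66.4 x + 141.4 y = -9545.23
83.4 x + 89.8 y = 115.44
Solving the 2×2 system: x ≈ 49.2, y ≈ -44.4 km.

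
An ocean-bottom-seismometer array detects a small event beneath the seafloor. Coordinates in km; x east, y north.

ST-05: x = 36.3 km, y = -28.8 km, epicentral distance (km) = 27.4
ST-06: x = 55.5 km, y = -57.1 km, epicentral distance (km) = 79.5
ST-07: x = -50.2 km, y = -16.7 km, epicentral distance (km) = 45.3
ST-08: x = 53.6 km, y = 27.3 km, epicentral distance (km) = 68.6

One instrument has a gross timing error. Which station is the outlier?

ST-05

Solve using three stations at a time. Using ST-06, ST-07, ST-08 (subtract circle equations pairwise → linear system) gives (x, y) ≈ (-6.0, -6.7).
Distances from that point to each station vs reported:
  ST-05: calculated 47.7 vs reported 27.4 → residual 20.3 km
  ST-06: calculated 79.5 vs reported 79.5 → residual 0.0 km
  ST-07: calculated 45.3 vs reported 45.3 → residual 0.0 km
  ST-08: calculated 68.6 vs reported 68.6 → residual 0.0 km
ST-06, ST-07, ST-08 are mutually consistent (residuals ≈ 0); ST-05 is off by 20.3 km.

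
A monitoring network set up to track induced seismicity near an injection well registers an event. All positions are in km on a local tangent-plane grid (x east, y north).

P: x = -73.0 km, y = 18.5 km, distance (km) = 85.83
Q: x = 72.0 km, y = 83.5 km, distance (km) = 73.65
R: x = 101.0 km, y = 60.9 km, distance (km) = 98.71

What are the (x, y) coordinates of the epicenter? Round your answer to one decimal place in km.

2.3 km east, 59.7 km north

Circle about each station: (x + 73.0)² + (y − 18.5)² = 85.83²; (x − 72.0)² + (y − 83.5)² = 73.65²; (x − 101.0)² + (y − 60.9)² = 98.71².
Subtracting pairs of circle equations eliminates x²+y² and gives linear equations (the radical axes):
290.0 x + 130.0 y = 8427.47
348.0 x + 84.8 y = 5861.68
Solving the 2×2 system: x ≈ 2.3, y ≈ 59.7 km.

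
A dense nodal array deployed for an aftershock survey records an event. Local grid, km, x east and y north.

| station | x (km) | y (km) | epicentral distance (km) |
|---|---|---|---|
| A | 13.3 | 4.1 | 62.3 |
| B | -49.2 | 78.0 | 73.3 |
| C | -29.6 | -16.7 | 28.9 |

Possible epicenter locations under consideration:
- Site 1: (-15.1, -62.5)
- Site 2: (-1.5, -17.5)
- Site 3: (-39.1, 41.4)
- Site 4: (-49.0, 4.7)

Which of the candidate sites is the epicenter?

Site 4

For each candidate, compare |candidate − station| to the reported distance:
Site 1: residuals A 10.1, B 71.3, C 19.1 → max 71.3 km
Site 2: residuals A 36.1, B 33.4, C 0.8 → max 36.1 km
Site 3: residuals A 2.0, B 35.3, C 30.0 → max 35.3 km
Site 4: residuals A 0.0, B 0.0, C 0.0 → max 0.0 km
Only Site 4 has all residuals ≈ 0.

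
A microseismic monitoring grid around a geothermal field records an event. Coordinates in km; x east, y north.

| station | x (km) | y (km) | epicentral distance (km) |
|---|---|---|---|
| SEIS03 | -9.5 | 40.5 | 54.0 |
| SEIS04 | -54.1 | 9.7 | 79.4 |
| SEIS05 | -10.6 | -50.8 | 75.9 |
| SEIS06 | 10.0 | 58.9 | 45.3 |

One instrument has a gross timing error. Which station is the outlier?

Solve using three stations at a time. Using SEIS04, SEIS05, SEIS06 (subtract circle equations pairwise → linear system) gives (x, y) ≈ (25.0, 16.2).
Distances from that point to each station vs reported:
  SEIS03: calculated 42.2 vs reported 54.0 → residual 11.8 km
  SEIS04: calculated 79.4 vs reported 79.4 → residual 0.0 km
  SEIS05: calculated 75.9 vs reported 75.9 → residual 0.0 km
  SEIS06: calculated 45.3 vs reported 45.3 → residual 0.0 km
SEIS04, SEIS05, SEIS06 are mutually consistent (residuals ≈ 0); SEIS03 is off by 11.8 km.

SEIS03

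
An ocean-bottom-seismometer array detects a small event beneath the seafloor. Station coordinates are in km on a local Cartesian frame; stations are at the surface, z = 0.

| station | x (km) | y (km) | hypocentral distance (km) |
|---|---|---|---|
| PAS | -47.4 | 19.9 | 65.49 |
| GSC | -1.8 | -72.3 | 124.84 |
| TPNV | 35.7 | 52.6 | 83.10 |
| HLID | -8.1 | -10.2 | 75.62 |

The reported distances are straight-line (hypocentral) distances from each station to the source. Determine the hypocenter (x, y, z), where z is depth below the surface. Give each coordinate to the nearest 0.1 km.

(-21.7, 36.5, 57.9)

Each station gives a sphere (x−x_i)² + (y−y_i)² + z² = d_i² (stations at z=0).
Subtracting the PAS sphere from GSC and TPNV: z² cancels, leaving linear equations in x and y:
91.2 x − 184.4 y = -8708.33
166.2 x + 65.4 y = -1218.19
Solving: x ≈ -21.691, y ≈ 36.497 km (keep extra digits for the depth step; rounded: -21.7, 36.5).
Then from the PAS sphere: z² = 65.49² − (x + 47.4)² − (y − 19.9)² with x = -21.691, y = 36.497, so z ≈ 57.901 ≈ 57.9 km.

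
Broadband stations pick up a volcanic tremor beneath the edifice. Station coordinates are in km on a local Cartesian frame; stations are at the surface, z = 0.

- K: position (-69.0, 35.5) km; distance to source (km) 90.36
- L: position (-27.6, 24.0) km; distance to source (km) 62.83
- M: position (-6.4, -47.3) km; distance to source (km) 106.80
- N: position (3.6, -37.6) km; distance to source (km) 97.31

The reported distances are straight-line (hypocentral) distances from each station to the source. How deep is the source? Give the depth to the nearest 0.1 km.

46.1 km

Each station gives a sphere (x−x_i)² + (y−y_i)² + z² = d_i² (stations at z=0).
Subtracting the K sphere from L and M: z² cancels, leaving linear equations in x and y:
82.8 x − 23.0 y = -466.17
125.2 x − 165.6 y = -6984.31
Solving: x ≈ 7.703, y ≈ 48.000 km (keep extra digits for the depth step; rounded: 7.7, 48.0).
Then from the K sphere: z² = 90.36² − (x + 69.0)² − (y − 35.5)² with x = 7.703, y = 48.000, so z ≈ 46.101 ≈ 46.1 km.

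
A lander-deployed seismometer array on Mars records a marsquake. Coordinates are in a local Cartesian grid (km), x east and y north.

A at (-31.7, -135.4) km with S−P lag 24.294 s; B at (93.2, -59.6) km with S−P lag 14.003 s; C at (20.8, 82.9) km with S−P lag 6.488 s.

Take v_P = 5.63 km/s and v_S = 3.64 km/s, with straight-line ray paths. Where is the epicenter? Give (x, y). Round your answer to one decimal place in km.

Distance from S−P lag: d = Δt · v_P v_S / (v_P − v_S) = Δt · (5.63·3.64)/(5.63−3.64) ≈ 10.2981·Δt.
So d_A = 250.18, d_B = 144.20, d_C = 66.81 km.
Circle about each station: (x + 31.7)² + (y + 135.4)² = 250.18²; (x − 93.2)² + (y + 59.6)² = 144.20²; (x − 20.8)² + (y − 82.9)² = 66.81².
Subtracting the A equation from the B and C equations removes the quadratic terms:
249.8 x + 151.6 y = 34696.74
105.0 x + 436.6 y = 46093.46
Solving the 2×2 system: x ≈ 87.6, y ≈ 84.5 km.
Check against A (with the unrounded x, y): √((x + 31.7)²+(y + 135.4)²) = 250.19 ≈ 250.18 km. ✓

87.6 km east, 84.5 km north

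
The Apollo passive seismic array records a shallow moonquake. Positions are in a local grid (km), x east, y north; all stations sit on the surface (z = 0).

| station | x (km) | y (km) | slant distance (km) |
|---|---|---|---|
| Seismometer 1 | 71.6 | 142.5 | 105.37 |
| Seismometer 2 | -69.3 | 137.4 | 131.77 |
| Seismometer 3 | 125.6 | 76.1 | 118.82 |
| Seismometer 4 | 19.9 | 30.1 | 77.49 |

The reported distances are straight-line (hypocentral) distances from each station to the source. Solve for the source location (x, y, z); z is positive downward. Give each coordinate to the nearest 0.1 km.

x ≈ 25.8 km, y ≈ 72.8 km, depth ≈ 64.4 km

Each station gives a sphere (x−x_i)² + (y−y_i)² + z² = d_i² (stations at z=0).
Subtracting the Seismometer 1 sphere from Seismometer 2 and Seismometer 3: z² cancels, leaving linear equations in x and y:
-281.8 x − 10.2 y = -8012.06
108.0 x − 132.8 y = -6881.60
Solving: x ≈ 25.797, y ≈ 72.798 km (keep extra digits for the depth step; rounded: 25.8, 72.8).
Then from the Seismometer 1 sphere: z² = 105.37² − (x − 71.6)² − (y − 142.5)² with x = 25.797, y = 72.798, so z ≈ 64.394 ≈ 64.4 km.
Check against Seismometer 4 (with the unrounded solution): distance 77.49 ≈ 77.49 km. ✓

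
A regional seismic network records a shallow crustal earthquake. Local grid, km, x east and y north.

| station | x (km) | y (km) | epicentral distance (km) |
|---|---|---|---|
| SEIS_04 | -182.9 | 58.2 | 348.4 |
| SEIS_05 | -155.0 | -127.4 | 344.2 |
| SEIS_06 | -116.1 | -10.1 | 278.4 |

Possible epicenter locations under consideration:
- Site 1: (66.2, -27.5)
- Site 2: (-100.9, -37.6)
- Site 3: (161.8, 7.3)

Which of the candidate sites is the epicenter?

Site 3

For each candidate, compare |candidate − station| to the reported distance:
Site 1: residuals SEIS_04 85.0, SEIS_05 101.5, SEIS_06 95.3 → max 101.5 km
Site 2: residuals SEIS_04 222.3, SEIS_05 239.4, SEIS_06 247.0 → max 247.0 km
Site 3: residuals SEIS_04 0.0, SEIS_05 0.0, SEIS_06 0.0 → max 0.0 km
Only Site 3 has all residuals ≈ 0.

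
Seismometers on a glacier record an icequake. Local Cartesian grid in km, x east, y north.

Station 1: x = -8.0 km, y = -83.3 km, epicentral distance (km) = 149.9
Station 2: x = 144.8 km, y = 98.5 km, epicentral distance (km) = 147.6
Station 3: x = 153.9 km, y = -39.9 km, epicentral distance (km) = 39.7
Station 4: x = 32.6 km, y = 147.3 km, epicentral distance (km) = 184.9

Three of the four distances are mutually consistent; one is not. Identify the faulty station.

Station 2

Solve using three stations at a time. Using Station 1, Station 3, Station 4 (subtract circle equations pairwise → linear system) gives (x, y) ≈ (124.5, -13.2).
Distances from that point to each station vs reported:
  Station 1: calculated 149.9 vs reported 149.9 → residual 0.0 km
  Station 2: calculated 113.5 vs reported 147.6 → residual 34.1 km
  Station 3: calculated 39.7 vs reported 39.7 → residual 0.0 km
  Station 4: calculated 184.9 vs reported 184.9 → residual 0.0 km
Station 1, Station 3, Station 4 are mutually consistent (residuals ≈ 0); Station 2 is off by 34.1 km.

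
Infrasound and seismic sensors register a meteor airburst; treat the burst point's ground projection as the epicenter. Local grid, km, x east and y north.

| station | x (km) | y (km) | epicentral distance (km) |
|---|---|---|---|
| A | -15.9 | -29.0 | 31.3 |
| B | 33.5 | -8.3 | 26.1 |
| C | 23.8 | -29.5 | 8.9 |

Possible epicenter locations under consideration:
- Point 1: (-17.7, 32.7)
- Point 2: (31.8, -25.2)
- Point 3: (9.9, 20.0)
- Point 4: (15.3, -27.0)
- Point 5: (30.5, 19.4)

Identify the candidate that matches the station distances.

Point 4

For each candidate, compare |candidate − station| to the reported distance:
Point 1: residuals A 30.4, B 39.5, C 65.9 → max 65.9 km
Point 2: residuals A 16.6, B 9.1, C 0.2 → max 16.6 km
Point 3: residuals A 24.1, B 10.7, C 42.5 → max 42.5 km
Point 4: residuals A 0.0, B 0.0, C 0.0 → max 0.0 km
Point 5: residuals A 35.7, B 1.8, C 40.5 → max 40.5 km
Only Point 4 has all residuals ≈ 0.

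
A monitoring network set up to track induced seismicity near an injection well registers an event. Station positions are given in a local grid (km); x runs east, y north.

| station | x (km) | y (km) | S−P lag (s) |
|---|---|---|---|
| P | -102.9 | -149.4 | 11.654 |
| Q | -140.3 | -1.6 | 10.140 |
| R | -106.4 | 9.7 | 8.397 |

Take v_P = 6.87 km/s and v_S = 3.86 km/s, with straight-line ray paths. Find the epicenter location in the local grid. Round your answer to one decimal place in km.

Distance from S−P lag: d = Δt · v_P v_S / (v_P − v_S) = Δt · (6.87·3.86)/(6.87−3.86) ≈ 8.8100·Δt.
So d_P = 102.67, d_Q = 89.33, d_R = 73.98 km.
Circle about each station: (x + 102.9)² + (y + 149.4)² = 102.67²; (x + 140.3)² + (y + 1.6)² = 89.33²; (x + 106.4)² + (y − 9.7)² = 73.98².
Subtracting pairs of circle equations eliminates x²+y² and gives linear equations (the radical axes):
-74.8 x + 295.6 y = -10660.84
-7.0 x + 318.2 y = -16425.63
Solving the 2×2 system: x ≈ -67.3, y ≈ -53.1 km.
Check against P (with the unrounded x, y): √((x + 102.9)²+(y + 149.4)²) = 102.66 ≈ 102.67 km. ✓

-67.3 km east, -53.1 km north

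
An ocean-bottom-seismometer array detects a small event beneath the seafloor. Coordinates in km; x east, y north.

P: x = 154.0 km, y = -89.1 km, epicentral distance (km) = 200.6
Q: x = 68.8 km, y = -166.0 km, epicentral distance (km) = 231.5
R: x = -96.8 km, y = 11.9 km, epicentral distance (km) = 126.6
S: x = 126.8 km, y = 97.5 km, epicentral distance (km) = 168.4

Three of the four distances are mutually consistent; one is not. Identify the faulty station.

S

Solve using three stations at a time. Using P, Q, R (subtract circle equations pairwise → linear system) gives (x, y) ≈ (20.2, 60.3).
Distances from that point to each station vs reported:
  P: calculated 200.6 vs reported 200.6 → residual 0.0 km
  Q: calculated 231.5 vs reported 231.5 → residual 0.0 km
  R: calculated 126.6 vs reported 126.6 → residual 0.0 km
  S: calculated 112.9 vs reported 168.4 → residual 55.5 km
P, Q, R are mutually consistent (residuals ≈ 0); S is off by 55.5 km.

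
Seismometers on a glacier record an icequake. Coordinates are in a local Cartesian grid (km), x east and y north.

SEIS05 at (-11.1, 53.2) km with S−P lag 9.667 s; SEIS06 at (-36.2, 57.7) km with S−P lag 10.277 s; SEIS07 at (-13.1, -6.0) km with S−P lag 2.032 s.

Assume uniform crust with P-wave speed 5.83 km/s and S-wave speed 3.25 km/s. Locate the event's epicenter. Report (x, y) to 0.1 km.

-23.5 km east, -16.7 km north

Distance from S−P lag: d = Δt · v_P v_S / (v_P − v_S) = Δt · (5.83·3.25)/(5.83−3.25) ≈ 7.3440·Δt.
So d_SEIS05 = 70.99, d_SEIS06 = 75.47, d_SEIS07 = 14.92 km.
Circle about each station: (x + 11.1)² + (y − 53.2)² = 70.99²; (x + 36.2)² + (y − 57.7)² = 75.47²; (x + 13.1)² + (y + 6.0)² = 14.92².
Subtracting the SEIS05 equation from the SEIS06 and SEIS07 equations removes the quadratic terms:
-50.2 x + 9.0 y = 1030.14
-4.0 x − 118.4 y = 2071.13
Solving the 2×2 system: x ≈ -23.5, y ≈ -16.7 km.
Check against SEIS05 (with the unrounded x, y): √((x + 11.1)²+(y − 53.2)²) = 70.99 ≈ 70.99 km. ✓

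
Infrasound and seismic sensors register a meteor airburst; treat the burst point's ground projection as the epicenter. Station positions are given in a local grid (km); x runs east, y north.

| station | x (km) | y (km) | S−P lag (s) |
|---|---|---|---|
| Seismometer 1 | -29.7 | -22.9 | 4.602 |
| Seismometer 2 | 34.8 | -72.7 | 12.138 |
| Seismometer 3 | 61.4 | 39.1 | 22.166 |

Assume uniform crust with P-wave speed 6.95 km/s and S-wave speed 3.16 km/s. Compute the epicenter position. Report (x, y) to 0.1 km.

Distance from S−P lag: d = Δt · v_P v_S / (v_P − v_S) = Δt · (6.95·3.16)/(6.95−3.16) ≈ 5.7947·Δt.
So d_Seismometer 1 = 26.67, d_Seismometer 2 = 70.34, d_Seismometer 3 = 128.45 km.
Circle about each station: (x + 29.7)² + (y + 22.9)² = 26.67²; (x − 34.8)² + (y + 72.7)² = 70.34²; (x − 61.4)² + (y − 39.1)² = 128.45².
Subtracting the Seismometer 1 equation from the Seismometer 2 and Seismometer 3 equations removes the quadratic terms:
129.0 x − 99.6 y = 853.40
182.2 x + 124.0 y = -11895.84
Solving the 2×2 system: x ≈ -31.6, y ≈ -49.5 km.
Check against Seismometer 1 (with the unrounded x, y): √((x + 29.7)²+(y + 22.9)²) = 26.67 ≈ 26.67 km. ✓

-31.6 km east, -49.5 km north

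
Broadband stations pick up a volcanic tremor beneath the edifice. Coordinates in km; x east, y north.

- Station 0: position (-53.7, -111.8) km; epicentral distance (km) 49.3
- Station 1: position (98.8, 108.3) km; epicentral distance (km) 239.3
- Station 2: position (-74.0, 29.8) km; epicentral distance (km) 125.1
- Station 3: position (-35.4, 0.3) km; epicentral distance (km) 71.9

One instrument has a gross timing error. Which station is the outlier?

Solve using three stations at a time. Using Station 0, Station 1, Station 3 (subtract circle equations pairwise → linear system) gives (x, y) ≈ (-66.9, -64.3).
Distances from that point to each station vs reported:
  Station 0: calculated 49.3 vs reported 49.3 → residual 0.0 km
  Station 1: calculated 239.3 vs reported 239.3 → residual 0.0 km
  Station 2: calculated 94.4 vs reported 125.1 → residual 30.7 km
  Station 3: calculated 71.9 vs reported 71.9 → residual 0.0 km
Station 0, Station 1, Station 3 are mutually consistent (residuals ≈ 0); Station 2 is off by 30.7 km.

Station 2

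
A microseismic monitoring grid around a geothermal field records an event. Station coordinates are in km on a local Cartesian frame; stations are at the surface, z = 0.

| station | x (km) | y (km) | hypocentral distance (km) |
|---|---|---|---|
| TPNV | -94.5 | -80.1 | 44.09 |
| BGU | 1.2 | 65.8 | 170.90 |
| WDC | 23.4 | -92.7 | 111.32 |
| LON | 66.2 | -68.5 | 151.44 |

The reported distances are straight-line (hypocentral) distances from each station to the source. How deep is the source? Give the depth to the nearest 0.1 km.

z ≈ 41.3 km

Each station gives a sphere (x−x_i)² + (y−y_i)² + z² = d_i² (stations at z=0).
Subtracting the TPNV sphere from BGU and WDC: z² cancels, leaving linear equations in x and y:
191.4 x + 291.8 y = -38278.06
235.8 x − 25.2 y = -16653.62
Solving: x ≈ -79.100, y ≈ -79.295 km (keep extra digits for the depth step; rounded: -79.1, -79.3).
Then from the TPNV sphere: z² = 44.09² − (x + 94.5)² − (y + 80.1)² with x = -79.100, y = -79.295, so z ≈ 41.305 ≈ 41.3 km.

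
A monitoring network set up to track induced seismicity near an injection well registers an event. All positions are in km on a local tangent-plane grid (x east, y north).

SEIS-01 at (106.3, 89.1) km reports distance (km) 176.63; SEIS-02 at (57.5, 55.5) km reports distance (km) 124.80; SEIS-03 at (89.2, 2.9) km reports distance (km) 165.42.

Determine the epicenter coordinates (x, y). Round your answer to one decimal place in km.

Circle about each station: (x − 106.3)² + (y − 89.1)² = 176.63²; (x − 57.5)² + (y − 55.5)² = 124.80²; (x − 89.2)² + (y − 2.9)² = 165.42².
Subtracting the SEIS-01 equation from the SEIS-02 and SEIS-03 equations removes the quadratic terms:
-97.6 x − 67.2 y = 2771.12
-34.2 x − 172.4 y = -7439.07
Solving the 2×2 system: x ≈ -67.3, y ≈ 56.5 km.

x ≈ -67.3 km, y ≈ 56.5 km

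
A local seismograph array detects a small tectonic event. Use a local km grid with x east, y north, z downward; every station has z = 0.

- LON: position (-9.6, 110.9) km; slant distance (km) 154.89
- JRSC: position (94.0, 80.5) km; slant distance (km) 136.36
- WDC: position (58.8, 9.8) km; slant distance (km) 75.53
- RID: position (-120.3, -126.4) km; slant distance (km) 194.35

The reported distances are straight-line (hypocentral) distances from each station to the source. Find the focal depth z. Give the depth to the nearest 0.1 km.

z ≈ 62.2 km

Each station gives a sphere (x−x_i)² + (y−y_i)² + z² = d_i² (stations at z=0).
Subtracting the LON sphere from JRSC and WDC: z² cancels, leaving linear equations in x and y:
207.2 x − 60.8 y = 8322.14
136.8 x − 202.2 y = 9448.64
Solving: x ≈ 33.005, y ≈ -24.399 km (keep extra digits for the depth step; rounded: 33.0, -24.4).
Then from the LON sphere: z² = 154.89² − (x + 9.6)² − (y − 110.9)² with x = 33.005, y = -24.399, so z ≈ 62.209 ≈ 62.2 km.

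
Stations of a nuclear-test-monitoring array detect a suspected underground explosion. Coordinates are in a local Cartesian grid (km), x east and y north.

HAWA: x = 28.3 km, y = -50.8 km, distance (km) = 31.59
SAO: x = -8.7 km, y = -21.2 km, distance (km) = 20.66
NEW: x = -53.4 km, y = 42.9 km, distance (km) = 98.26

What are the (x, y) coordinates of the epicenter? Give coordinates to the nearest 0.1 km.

-1.6 km east, -40.6 km north

Circle about each station: (x − 28.3)² + (y + 50.8)² = 31.59²; (x + 8.7)² + (y + 21.2)² = 20.66²; (x + 53.4)² + (y − 42.9)² = 98.26².
Subtracting the HAWA equation from the SAO and NEW equations removes the quadratic terms:
-74.0 x + 59.2 y = -2285.31
-163.4 x + 187.4 y = -7346.66
Solving the 2×2 system: x ≈ -1.6, y ≈ -40.6 km.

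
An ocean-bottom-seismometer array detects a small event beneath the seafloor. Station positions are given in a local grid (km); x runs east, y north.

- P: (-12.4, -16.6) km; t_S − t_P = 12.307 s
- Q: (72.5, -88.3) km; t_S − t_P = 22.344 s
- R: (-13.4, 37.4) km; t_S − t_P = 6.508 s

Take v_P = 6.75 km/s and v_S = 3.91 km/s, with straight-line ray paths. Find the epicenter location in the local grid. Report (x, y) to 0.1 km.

Distance from S−P lag: d = Δt · v_P v_S / (v_P − v_S) = Δt · (6.75·3.91)/(6.75−3.91) ≈ 9.2931·Δt.
So d_P = 114.37, d_Q = 207.65, d_R = 60.48 km.
Circle about each station: (x + 12.4)² + (y + 16.6)² = 114.37²; (x − 72.5)² + (y + 88.3)² = 207.65²; (x + 13.4)² + (y − 37.4)² = 60.48².
Subtracting the P equation from the Q and R equations removes the quadratic terms:
169.8 x − 143.4 y = -17414.21
-2.0 x + 108.0 y = 10571.67
Solving the 2×2 system: x ≈ -20.2, y ≈ 97.5 km.
Check against P (with the unrounded x, y): √((x + 12.4)²+(y + 16.6)²) = 114.38 ≈ 114.37 km. ✓

-20.2 km east, 97.5 km north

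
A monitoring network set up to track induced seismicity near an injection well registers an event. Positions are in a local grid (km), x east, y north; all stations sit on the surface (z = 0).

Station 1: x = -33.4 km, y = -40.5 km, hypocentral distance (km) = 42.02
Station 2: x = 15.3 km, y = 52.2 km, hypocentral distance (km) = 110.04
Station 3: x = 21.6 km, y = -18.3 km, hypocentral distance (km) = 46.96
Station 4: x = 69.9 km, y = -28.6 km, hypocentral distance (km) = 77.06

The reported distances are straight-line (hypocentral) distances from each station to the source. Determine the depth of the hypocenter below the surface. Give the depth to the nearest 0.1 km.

20.4 km

Each station gives a sphere (x−x_i)² + (y−y_i)² + z² = d_i² (stations at z=0).
Subtracting the Station 1 sphere from Station 2 and Station 3: z² cancels, leaving linear equations in x and y:
97.4 x + 185.4 y = -10140.00
110.0 x + 44.4 y = -2393.92
Solving: x ≈ 0.397, y ≈ -54.901 km (keep extra digits for the depth step; rounded: 0.4, -54.9).
Then from the Station 1 sphere: z² = 42.02² − (x + 33.4)² − (y + 40.5)² with x = 0.397, y = -54.901, so z ≈ 20.397 ≈ 20.4 km.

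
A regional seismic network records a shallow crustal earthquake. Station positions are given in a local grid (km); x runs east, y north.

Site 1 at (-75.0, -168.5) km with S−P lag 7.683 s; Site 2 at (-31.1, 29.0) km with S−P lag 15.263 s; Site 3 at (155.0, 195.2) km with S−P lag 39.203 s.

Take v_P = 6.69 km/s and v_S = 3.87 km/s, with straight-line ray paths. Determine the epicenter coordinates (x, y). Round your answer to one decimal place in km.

Distance from S−P lag: d = Δt · v_P v_S / (v_P − v_S) = Δt · (6.69·3.87)/(6.69−3.87) ≈ 9.1810·Δt.
So d_Site 1 = 70.54, d_Site 2 = 140.13, d_Site 3 = 359.92 km.
Circle about each station: (x + 75.0)² + (y + 168.5)² = 70.54²; (x + 31.1)² + (y − 29.0)² = 140.13²; (x − 155.0)² + (y − 195.2)² = 359.92².
Subtracting the Site 1 equation from the Site 2 and Site 3 equations removes the quadratic terms:
87.8 x + 395.0 y = -46869.57
460.0 x + 727.4 y = -96455.72
Solving the 2×2 system: x ≈ -34.0, y ≈ -111.1 km.
Check against Site 1 (with the unrounded x, y): √((x + 75.0)²+(y + 168.5)²) = 70.54 ≈ 70.54 km. ✓

(-34.0, -111.1)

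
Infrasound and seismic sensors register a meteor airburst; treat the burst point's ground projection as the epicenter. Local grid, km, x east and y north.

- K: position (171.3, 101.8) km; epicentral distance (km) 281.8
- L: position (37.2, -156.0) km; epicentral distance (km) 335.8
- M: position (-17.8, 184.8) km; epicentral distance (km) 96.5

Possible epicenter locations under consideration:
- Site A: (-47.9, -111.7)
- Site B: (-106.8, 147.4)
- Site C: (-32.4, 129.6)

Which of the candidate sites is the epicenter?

Site B

For each candidate, compare |candidate − station| to the reported distance:
Site A: residuals K 24.2, L 239.9, M 201.5 → max 239.9 km
Site B: residuals K 0.0, L 0.0, M 0.0 → max 0.0 km
Site C: residuals K 76.2, L 41.8, M 39.4 → max 76.2 km
Only Site B has all residuals ≈ 0.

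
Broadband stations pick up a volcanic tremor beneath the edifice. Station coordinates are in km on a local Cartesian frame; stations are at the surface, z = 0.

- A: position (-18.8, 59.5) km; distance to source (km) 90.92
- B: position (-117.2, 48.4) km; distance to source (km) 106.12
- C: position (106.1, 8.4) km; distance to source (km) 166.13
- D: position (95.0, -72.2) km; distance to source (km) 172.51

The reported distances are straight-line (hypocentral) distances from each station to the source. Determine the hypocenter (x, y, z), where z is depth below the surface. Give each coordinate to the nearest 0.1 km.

Each station gives a sphere (x−x_i)² + (y−y_i)² + z² = d_i² (stations at z=0).
Subtracting the A sphere from B and C: z² cancels, leaving linear equations in x and y:
-196.8 x − 22.2 y = 9189.70
249.8 x − 102.2 y = -11898.65
Solving: x ≈ -46.898, y ≈ 1.795 km (keep extra digits for the depth step; rounded: -46.9, 1.8).
Then from the A sphere: z² = 90.92² − (x + 18.8)² − (y − 59.5)² with x = -46.898, y = 1.795, so z ≈ 64.398 ≈ 64.4 km.
Check against D (with the unrounded solution): distance 172.50 ≈ 172.51 km. ✓

(-46.9, 1.8, 64.4)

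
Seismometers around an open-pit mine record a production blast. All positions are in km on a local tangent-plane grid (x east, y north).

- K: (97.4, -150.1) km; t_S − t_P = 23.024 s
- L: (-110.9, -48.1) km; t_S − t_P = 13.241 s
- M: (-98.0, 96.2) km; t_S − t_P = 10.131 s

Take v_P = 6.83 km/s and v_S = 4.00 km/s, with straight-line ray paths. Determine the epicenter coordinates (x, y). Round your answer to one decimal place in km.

Distance from S−P lag: d = Δt · v_P v_S / (v_P − v_S) = Δt · (6.83·4.00)/(6.83−4.00) ≈ 9.6537·Δt.
So d_K = 222.27, d_L = 127.82, d_M = 97.80 km.
Circle about each station: (x − 97.4)² + (y + 150.1)² = 222.27²; (x + 110.9)² + (y + 48.1)² = 127.82²; (x + 98.0)² + (y − 96.2)² = 97.80².
Subtracting the K equation from the L and M equations removes the quadratic terms:
-416.6 x + 204.0 y = 15661.65
-390.8 x + 492.6 y = 26680.78
Solving the 2×2 system: x ≈ -18.1, y ≈ 39.8 km.

x ≈ -18.1 km, y ≈ 39.8 km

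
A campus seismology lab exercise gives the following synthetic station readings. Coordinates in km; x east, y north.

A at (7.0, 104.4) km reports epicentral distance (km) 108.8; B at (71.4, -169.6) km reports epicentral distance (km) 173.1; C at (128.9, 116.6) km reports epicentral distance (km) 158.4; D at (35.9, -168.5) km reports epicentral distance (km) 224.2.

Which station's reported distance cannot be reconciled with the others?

D

Solve using three stations at a time. Using A, B, C (subtract circle equations pairwise → linear system) gives (x, y) ≈ (24.9, -2.9).
Distances from that point to each station vs reported:
  A: calculated 108.8 vs reported 108.8 → residual 0.0 km
  B: calculated 173.1 vs reported 173.1 → residual 0.0 km
  C: calculated 158.4 vs reported 158.4 → residual 0.0 km
  D: calculated 166.0 vs reported 224.2 → residual 58.2 km
A, B, C are mutually consistent (residuals ≈ 0); D is off by 58.2 km.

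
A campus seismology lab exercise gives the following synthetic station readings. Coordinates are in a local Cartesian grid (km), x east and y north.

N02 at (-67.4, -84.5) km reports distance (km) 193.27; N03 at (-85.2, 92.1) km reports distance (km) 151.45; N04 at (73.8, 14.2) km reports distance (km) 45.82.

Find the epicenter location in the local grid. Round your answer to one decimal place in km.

Circle about each station: (x + 67.4)² + (y + 84.5)² = 193.27²; (x + 85.2)² + (y − 92.1)² = 151.45²; (x − 73.8)² + (y − 14.2)² = 45.82².
Subtracting pairs of circle equations eliminates x²+y² and gives linear equations (the radical axes):
-35.6 x + 353.2 y = 18474.63
282.4 x + 197.4 y = 29218.89
Solving the 2×2 system: x ≈ 62.5, y ≈ 58.6 km.

62.5 km east, 58.6 km north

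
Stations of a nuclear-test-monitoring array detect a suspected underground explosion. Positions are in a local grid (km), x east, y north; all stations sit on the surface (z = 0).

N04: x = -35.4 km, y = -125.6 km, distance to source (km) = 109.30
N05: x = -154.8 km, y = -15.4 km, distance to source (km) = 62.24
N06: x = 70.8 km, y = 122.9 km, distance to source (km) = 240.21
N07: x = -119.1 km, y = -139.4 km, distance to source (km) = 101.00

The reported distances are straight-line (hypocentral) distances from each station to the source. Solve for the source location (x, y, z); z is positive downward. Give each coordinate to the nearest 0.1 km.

Each station gives a sphere (x−x_i)² + (y−y_i)² + z² = d_i² (stations at z=0).
Subtracting the N04 sphere from N05 and N06: z² cancels, leaving linear equations in x and y:
-238.8 x + 220.4 y = 15244.35
212.4 x + 497.0 y = -42665.82
Solving: x ≈ -102.600, y ≈ -41.999 km (keep extra digits for the depth step; rounded: -102.6, -42.0).
Then from the N04 sphere: z² = 109.30² − (x + 35.4)² − (y + 125.6)² with x = -102.600, y = -41.999, so z ≈ 21.012 ≈ 21.0 km.

x ≈ -102.6 km, y ≈ -42.0 km, depth ≈ 21.0 km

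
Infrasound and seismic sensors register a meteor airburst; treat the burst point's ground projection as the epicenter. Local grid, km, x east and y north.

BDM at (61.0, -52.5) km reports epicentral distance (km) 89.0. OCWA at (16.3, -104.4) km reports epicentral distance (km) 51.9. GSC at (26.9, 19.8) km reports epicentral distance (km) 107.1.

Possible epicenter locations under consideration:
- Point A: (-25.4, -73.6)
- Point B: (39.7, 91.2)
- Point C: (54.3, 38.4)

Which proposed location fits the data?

Point A

For each candidate, compare |candidate − station| to the reported distance:
Point A: residuals BDM 0.1, OCWA 0.1, GSC 0.1 → max 0.1 km
Point B: residuals BDM 56.3, OCWA 145.1, GSC 34.6 → max 145.1 km
Point C: residuals BDM 2.1, OCWA 95.9, GSC 74.0 → max 95.9 km
Only Point A has all residuals ≈ 0.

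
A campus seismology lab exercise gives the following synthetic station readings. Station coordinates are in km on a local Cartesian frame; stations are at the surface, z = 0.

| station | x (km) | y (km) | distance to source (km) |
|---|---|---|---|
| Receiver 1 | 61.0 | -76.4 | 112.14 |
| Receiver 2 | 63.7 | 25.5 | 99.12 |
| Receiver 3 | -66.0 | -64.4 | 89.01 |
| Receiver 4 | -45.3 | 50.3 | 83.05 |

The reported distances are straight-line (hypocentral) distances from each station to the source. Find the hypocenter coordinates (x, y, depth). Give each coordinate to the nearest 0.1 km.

(-15.1, -9.9, 48.6)

Each station gives a sphere (x−x_i)² + (y−y_i)² + z² = d_i² (stations at z=0).
Subtracting the Receiver 1 sphere from Receiver 2 and Receiver 3: z² cancels, leaving linear equations in x and y:
5.4 x + 203.8 y = -2099.41
-254.0 x + 24.0 y = 3598.00
Solving: x ≈ -15.101, y ≈ -9.901 km (keep extra digits for the depth step; rounded: -15.1, -9.9).
Then from the Receiver 1 sphere: z² = 112.14² − (x − 61.0)² − (y + 76.4)² with x = -15.101, y = -9.901, so z ≈ 48.599 ≈ 48.6 km.
Check against Receiver 4 (with the unrounded solution): distance 83.05 ≈ 83.05 km. ✓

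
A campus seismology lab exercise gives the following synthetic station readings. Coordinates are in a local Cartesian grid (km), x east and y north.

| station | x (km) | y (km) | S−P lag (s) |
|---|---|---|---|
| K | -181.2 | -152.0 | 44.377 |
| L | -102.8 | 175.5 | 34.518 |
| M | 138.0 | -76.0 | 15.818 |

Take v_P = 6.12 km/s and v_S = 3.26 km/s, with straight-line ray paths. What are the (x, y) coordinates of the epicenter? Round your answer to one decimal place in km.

78.3 km east, 16.8 km north

Distance from S−P lag: d = Δt · v_P v_S / (v_P − v_S) = Δt · (6.12·3.26)/(6.12−3.26) ≈ 6.9759·Δt.
So d_K = 309.57, d_L = 240.80, d_M = 110.35 km.
Circle about each station: (x + 181.2)² + (y + 152.0)² = 309.57²; (x + 102.8)² + (y − 175.5)² = 240.80²; (x − 138.0)² + (y + 76.0)² = 110.35².
Subtracting pairs of circle equations eliminates x²+y² and gives linear equations (the radical axes):
156.8 x + 655.0 y = 23279.59
638.4 x + 152.0 y = 52539.02
Solving the 2×2 system: x ≈ 78.3, y ≈ 16.8 km.
Check against K (with the unrounded x, y): √((x + 181.2)²+(y + 152.0)²) = 309.57 ≈ 309.57 km. ✓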